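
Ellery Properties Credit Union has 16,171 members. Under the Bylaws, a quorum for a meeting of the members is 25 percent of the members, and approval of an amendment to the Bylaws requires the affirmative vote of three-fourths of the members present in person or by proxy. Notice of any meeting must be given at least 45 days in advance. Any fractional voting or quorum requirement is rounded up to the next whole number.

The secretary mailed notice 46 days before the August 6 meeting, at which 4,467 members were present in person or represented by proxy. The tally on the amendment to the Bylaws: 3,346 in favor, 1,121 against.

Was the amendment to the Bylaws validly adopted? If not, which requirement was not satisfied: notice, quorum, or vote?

Notice: 46 days given; 45 required. Satisfied.
Quorum: 25% of 16,171 = 4,042.75, rounded up to 4,043; 4,467 present. Satisfied.
Vote: requires three-fourths of those present (4,467); 3/4 of 4467 = 3350.25, rounded up to 3351, so 3,351 needed; 3,346 in favor. Not satisfied.

Invalid — vote requirement not satisfied.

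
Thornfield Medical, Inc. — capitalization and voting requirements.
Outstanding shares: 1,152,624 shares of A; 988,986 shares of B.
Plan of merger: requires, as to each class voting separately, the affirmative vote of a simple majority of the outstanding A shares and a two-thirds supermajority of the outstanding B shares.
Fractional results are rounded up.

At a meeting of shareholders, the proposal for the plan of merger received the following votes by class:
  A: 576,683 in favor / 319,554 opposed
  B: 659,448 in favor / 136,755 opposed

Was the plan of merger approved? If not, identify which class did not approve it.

Approved — every class gave the required vote.

A: a majority of 1152624 is 576313; 576,313 required, 576,683 in favor — approved.
B: 2/3 of 988986 = 659324; 659,324 required, 659,448 in favor — approved.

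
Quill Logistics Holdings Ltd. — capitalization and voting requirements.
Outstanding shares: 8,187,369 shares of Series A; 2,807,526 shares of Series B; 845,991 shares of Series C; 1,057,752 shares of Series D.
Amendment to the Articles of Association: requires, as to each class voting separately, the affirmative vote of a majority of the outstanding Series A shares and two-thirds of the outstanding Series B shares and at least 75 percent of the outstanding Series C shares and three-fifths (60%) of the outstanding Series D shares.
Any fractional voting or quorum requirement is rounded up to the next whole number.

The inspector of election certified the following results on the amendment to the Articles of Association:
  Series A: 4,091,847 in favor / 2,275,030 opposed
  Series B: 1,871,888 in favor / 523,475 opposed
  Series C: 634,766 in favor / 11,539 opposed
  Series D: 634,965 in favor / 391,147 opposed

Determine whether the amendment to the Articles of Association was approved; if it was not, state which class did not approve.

Not approved — the Series A shares did not give the required vote.

Series A: a majority of 8187369 is 4093685; 4,093,685 required, 4,091,847 in favor — not approved.
Series B: 2/3 of 2807526 = 1871684; 1,871,684 required, 1,871,888 in favor — approved.
Series C: 3/4 of 845991 = 634493.25, rounded up to 634494; 634,494 required, 634,766 in favor — approved.
Series D: 3/5 of 1057752 = 634651.20, rounded up to 634652; 634,652 required, 634,965 in favor — approved.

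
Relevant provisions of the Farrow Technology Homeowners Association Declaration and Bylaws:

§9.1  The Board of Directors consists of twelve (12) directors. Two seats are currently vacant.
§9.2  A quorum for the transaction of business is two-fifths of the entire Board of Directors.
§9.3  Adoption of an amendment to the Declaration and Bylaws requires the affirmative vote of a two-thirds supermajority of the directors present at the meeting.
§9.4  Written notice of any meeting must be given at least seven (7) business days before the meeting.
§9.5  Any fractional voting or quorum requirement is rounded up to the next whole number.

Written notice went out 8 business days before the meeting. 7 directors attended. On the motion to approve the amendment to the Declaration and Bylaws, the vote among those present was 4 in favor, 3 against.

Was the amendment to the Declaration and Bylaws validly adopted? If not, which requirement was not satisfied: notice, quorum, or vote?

Invalid — vote requirement not satisfied.

Notice: 8 business days given; 7 required (8 ≥ 7). Satisfied.
Quorum: 7 present; quorum is 5. Satisfied.
Vote: the amendment to the Declaration and Bylaws requires two-thirds of the directors present (7). 2/3 of 7 = 4.67, rounded up to 5, so 5 affirmative votes are needed; 4 voted in favor. Not satisfied.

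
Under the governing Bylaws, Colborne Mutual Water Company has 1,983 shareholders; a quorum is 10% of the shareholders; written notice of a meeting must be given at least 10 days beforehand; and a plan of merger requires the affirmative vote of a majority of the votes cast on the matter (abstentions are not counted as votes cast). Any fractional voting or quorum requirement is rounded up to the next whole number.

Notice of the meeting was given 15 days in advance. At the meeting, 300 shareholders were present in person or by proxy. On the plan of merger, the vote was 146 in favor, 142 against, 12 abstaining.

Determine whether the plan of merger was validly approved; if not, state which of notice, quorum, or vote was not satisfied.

Valid — all requirements satisfied.

Notice: 15 days given; 10 required. Satisfied.
Quorum: 10% of 1,983 = 198.30, rounded up to 199; 300 present. Satisfied.
Vote: requires a majority of the votes cast (300 − 12 abstaining = 288); a majority of 288 is 145, so 145 needed; 146 in favor. Satisfied.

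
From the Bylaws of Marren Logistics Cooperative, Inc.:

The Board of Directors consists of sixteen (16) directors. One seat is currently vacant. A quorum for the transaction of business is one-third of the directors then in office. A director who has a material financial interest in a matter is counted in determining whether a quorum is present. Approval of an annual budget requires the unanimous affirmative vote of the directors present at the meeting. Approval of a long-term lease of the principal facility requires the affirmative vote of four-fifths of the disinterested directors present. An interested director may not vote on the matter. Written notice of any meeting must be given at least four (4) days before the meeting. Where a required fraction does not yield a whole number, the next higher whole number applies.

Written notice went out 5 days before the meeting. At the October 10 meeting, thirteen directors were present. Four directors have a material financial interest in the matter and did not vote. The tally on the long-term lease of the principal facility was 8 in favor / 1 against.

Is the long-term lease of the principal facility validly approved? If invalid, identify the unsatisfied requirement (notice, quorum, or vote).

Notice: 5 days given; 4 required (5 ≥ 4). Satisfied.
Quorum: 13 present (interested directors count toward quorum); quorum is 5. Satisfied.
Vote: the long-term lease of the principal facility requires four-fifths of the disinterested directors present (13 − 4 = 9). 4/5 of 9 = 7.20, rounded up to 8, so 8 affirmative votes are needed; 8 voted in favor. Satisfied.

Valid — all requirements satisfied.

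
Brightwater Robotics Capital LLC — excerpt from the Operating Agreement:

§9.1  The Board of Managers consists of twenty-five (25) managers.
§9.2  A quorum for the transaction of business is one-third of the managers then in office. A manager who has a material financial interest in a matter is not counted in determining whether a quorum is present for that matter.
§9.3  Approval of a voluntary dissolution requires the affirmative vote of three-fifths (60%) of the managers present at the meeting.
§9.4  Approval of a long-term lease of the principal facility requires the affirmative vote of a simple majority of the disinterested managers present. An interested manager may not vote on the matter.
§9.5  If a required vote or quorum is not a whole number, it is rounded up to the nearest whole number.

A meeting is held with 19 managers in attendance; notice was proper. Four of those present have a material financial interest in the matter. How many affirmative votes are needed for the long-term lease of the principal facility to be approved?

8

The long-term lease of the principal facility requires a majority of the disinterested managers present (19 − 4 = 15).
A majority of 15 is 8.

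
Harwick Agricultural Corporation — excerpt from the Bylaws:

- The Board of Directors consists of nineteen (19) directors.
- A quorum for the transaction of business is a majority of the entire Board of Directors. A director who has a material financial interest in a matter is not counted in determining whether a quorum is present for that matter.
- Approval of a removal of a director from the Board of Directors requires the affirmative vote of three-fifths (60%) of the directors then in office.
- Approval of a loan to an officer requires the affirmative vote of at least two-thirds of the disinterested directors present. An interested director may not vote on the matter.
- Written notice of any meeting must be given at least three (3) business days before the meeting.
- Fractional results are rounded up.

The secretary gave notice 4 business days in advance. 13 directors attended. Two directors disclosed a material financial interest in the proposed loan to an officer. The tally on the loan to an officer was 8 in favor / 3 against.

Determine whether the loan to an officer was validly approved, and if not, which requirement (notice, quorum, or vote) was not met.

Valid — all requirements satisfied.

Notice: 4 business days given; 3 required (4 ≥ 3). Satisfied.
Quorum: 13 present, but the 2 interested directors do not count, leaving 11. Quorum is 10. Satisfied.
Vote: the loan to an officer requires two-thirds of the disinterested directors present (13 − 2 = 11). 2/3 of 11 = 7.33, rounded up to 8, so 8 affirmative votes are needed; 8 voted in favor. Satisfied.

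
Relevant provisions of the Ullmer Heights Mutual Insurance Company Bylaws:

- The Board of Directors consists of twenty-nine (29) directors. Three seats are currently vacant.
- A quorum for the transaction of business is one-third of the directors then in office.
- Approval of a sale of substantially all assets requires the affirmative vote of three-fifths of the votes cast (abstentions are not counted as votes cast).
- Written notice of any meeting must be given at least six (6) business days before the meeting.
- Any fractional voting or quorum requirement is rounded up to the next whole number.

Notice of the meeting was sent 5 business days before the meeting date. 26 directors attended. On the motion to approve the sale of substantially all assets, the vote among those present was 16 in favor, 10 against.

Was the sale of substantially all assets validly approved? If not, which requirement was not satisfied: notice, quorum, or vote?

Notice: 5 business days given; 6 required (5 < 6). Not satisfied.
Quorum: 26 present; quorum is 9. Satisfied.
Vote: the sale of substantially all assets requires three-fifths of the votes cast (26). 3/5 of 26 = 15.60, rounded up to 16, so 16 affirmative votes are needed; 16 voted in favor. Satisfied.

Invalid — notice requirement not satisfied.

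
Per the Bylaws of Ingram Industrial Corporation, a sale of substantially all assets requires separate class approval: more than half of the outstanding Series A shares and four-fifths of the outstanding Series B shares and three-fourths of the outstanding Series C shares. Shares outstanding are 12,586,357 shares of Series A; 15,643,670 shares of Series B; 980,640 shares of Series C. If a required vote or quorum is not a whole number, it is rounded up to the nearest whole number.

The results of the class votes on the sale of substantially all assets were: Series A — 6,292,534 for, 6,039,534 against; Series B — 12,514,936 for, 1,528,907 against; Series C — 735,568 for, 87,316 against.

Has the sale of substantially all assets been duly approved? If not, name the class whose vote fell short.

Series A: a majority of 12586357 is 6293179; 6,293,179 required, 6,292,534 in favor — not approved.
Series B: 4/5 of 15643670 = 12514936; 12,514,936 required, 12,514,936 in favor — approved.
Series C: 3/4 of 980640 = 735480; 735,480 required, 735,568 in favor — approved.

Not approved — the Series A shares did not give the required vote.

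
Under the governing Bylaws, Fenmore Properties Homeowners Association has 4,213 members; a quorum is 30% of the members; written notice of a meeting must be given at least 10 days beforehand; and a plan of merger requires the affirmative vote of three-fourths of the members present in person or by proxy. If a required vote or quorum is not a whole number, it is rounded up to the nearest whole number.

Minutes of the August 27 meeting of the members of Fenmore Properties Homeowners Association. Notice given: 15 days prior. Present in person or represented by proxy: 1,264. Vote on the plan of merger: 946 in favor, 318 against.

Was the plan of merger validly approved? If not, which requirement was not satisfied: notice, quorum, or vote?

Invalid — vote requirement not satisfied.

Notice: 15 days given; 10 required. Satisfied.
Quorum: 30% of 4,213 = 1,263.90, rounded up to 1,264; 1,264 present. Satisfied.
Vote: requires three-fourths of those present (1,264); 3/4 of 1264 = 948, so 948 needed; 946 in favor. Not satisfied.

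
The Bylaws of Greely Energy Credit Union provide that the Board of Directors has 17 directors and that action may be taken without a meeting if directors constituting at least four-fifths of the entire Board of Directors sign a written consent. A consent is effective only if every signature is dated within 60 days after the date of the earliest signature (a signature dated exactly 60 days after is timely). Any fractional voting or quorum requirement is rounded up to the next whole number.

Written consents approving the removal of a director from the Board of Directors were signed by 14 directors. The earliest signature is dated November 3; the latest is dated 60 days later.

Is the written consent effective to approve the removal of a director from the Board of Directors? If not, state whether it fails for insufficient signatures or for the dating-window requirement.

Signatures required: at least four-fifths of 17 — 4/5 of 17 = 13.60, rounded up to 14, so 14 needed; 14 signed. Sufficient.
Dating window: the latest signature is 60 days after the earliest; the limit is 60 days. Within the window.

Effective — both the signature and dating-window requirements are satisfied.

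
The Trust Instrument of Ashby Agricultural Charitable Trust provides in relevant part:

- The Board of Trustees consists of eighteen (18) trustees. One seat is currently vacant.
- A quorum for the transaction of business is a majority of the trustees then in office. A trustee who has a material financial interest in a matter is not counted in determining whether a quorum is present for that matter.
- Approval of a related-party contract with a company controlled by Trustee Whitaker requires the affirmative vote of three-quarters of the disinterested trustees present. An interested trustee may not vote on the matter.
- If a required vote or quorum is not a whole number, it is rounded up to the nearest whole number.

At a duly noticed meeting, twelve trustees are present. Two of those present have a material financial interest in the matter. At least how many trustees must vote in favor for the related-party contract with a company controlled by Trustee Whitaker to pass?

The related-party contract with a company controlled by Trustee Whitaker requires three-fourths of the disinterested trustees present (12 − 2 = 10).
3/4 of 10 = 7.50, rounded up to 8.

8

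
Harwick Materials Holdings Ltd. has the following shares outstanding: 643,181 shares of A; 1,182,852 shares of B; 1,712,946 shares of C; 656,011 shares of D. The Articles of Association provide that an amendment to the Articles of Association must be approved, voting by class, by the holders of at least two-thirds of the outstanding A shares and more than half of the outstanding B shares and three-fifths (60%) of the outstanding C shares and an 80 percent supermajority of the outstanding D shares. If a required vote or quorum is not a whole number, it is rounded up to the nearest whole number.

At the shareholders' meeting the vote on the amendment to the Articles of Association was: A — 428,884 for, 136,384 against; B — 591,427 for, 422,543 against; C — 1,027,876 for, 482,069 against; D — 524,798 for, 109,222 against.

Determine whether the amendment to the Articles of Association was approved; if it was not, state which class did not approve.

A: 2/3 of 643181 = 428787.33, rounded up to 428788; 428,788 required, 428,884 in favor — approved.
B: a majority of 1182852 is 591427; 591,427 required, 591,427 in favor — approved.
C: 3/5 of 1712946 = 1027767.60, rounded up to 1027768; 1,027,768 required, 1,027,876 in favor — approved.
D: 4/5 of 656011 = 524808.80, rounded up to 524809; 524,809 required, 524,798 in favor — not approved.

Not approved — the D shares did not give the required vote.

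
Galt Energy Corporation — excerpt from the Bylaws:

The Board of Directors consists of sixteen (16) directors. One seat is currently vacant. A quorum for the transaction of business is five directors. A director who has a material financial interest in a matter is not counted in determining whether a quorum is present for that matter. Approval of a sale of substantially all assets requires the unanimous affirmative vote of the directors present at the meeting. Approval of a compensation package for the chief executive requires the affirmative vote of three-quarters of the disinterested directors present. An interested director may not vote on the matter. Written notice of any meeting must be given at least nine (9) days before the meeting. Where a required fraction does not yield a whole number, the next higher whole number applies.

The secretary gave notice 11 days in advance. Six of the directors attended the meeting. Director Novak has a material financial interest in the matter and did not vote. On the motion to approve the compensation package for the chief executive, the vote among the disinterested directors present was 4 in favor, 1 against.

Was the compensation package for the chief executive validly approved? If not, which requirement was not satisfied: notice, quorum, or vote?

Valid — all requirements satisfied.

Notice: 11 days given; 9 required (11 ≥ 9). Satisfied.
Quorum: 6 present, but the 1 interested director does not count, leaving 5. Quorum is 5. Satisfied.
Vote: the compensation package for the chief executive requires three-fourths of the disinterested directors present (6 − 1 = 5). 3/4 of 5 = 3.75, rounded up to 4, so 4 affirmative votes are needed; 4 voted in favor. Satisfied.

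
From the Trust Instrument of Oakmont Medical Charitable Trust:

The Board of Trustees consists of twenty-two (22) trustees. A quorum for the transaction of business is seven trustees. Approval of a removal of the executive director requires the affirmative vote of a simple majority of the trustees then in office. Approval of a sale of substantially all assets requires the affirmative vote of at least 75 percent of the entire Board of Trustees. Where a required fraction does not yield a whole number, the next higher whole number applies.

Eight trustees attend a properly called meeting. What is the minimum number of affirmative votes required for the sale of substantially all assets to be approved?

17

The sale of substantially all assets requires three-fourths of the entire Board of Trustees (22).
3/4 of 22 = 16.50, rounded up to 17.
(Only 8 can vote, so the sale of substantially all assets cannot pass at this meeting, but the required vote is still 17.)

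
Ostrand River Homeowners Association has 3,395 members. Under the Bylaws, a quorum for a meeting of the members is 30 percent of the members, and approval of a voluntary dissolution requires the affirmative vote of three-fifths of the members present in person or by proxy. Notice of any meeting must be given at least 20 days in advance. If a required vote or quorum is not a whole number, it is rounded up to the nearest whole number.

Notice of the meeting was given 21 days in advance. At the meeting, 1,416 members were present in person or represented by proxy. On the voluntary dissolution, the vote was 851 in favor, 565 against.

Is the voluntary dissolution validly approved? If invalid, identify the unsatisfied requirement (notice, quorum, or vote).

Notice: 21 days given; 20 required. Satisfied.
Quorum: 30% of 3,395 = 1,018.50, rounded up to 1,019; 1,416 present. Satisfied.
Vote: requires three-fifths of those present (1,416); 3/5 of 1416 = 849.60, rounded up to 850, so 850 needed; 851 in favor. Satisfied.

Valid — all requirements satisfied.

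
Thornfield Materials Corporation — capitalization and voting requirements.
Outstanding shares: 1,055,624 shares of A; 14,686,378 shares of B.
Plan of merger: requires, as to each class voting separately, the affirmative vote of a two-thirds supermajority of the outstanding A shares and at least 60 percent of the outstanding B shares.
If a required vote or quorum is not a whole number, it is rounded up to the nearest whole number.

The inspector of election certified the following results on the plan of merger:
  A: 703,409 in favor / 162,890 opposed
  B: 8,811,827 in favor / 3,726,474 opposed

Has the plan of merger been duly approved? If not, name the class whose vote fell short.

Not approved — the A shares did not give the required vote.

A: 2/3 of 1055624 = 703749.33, rounded up to 703750; 703,750 required, 703,409 in favor — not approved.
B: 3/5 of 14686378 = 8811826.80, rounded up to 8811827; 8,811,827 required, 8,811,827 in favor — approved.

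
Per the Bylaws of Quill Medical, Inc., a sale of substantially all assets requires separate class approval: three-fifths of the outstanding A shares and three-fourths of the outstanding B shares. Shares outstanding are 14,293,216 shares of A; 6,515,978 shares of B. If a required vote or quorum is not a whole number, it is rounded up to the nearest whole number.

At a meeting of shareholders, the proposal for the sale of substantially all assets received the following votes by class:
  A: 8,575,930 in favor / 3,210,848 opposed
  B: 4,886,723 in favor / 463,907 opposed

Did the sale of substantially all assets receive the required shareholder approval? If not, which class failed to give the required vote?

Not approved — the B shares did not give the required vote.

A: 3/5 of 14293216 = 8575929.60, rounded up to 8575930; 8,575,930 required, 8,575,930 in favor — approved.
B: 3/4 of 6515978 = 4886983.50, rounded up to 4886984; 4,886,984 required, 4,886,723 in favor — not approved.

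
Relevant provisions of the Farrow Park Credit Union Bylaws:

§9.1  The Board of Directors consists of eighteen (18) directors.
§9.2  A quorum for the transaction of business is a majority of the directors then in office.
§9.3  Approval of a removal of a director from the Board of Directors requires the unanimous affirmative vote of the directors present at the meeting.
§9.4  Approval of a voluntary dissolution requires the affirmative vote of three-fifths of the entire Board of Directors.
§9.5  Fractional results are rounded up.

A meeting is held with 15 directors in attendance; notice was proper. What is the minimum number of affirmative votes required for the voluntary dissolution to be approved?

The voluntary dissolution requires three-fifths of the entire Board of Directors (18).
3/5 of 18 = 10.80, rounded up to 11.

11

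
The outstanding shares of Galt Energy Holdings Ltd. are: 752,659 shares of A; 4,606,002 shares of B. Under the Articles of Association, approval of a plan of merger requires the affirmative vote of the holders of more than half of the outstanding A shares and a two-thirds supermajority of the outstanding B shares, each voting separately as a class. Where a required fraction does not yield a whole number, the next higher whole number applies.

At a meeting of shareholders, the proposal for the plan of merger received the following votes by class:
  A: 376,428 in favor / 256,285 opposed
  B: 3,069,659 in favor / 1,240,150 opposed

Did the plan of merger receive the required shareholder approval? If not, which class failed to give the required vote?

Not approved — the B shares did not give the required vote.

A: a majority of 752659 is 376330; 376,330 required, 376,428 in favor — approved.
B: 2/3 of 4606002 = 3070668; 3,070,668 required, 3,069,659 in favor — not approved.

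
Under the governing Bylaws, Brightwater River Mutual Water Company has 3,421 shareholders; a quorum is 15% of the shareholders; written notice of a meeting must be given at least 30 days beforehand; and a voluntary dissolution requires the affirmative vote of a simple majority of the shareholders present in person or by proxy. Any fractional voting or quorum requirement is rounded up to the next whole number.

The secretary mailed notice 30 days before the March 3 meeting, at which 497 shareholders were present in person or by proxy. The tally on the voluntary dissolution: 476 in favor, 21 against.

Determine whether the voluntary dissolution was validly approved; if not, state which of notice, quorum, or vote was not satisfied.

Notice: 30 days given; 30 required. Satisfied.
Quorum: 15% of 3,421 = 513.15, rounded up to 514; 497 present. Not satisfied.
Vote: requires a majority of those present (497); a majority of 497 is 249, so 249 needed; 476 in favor. Satisfied.

Invalid — quorum requirement not satisfied.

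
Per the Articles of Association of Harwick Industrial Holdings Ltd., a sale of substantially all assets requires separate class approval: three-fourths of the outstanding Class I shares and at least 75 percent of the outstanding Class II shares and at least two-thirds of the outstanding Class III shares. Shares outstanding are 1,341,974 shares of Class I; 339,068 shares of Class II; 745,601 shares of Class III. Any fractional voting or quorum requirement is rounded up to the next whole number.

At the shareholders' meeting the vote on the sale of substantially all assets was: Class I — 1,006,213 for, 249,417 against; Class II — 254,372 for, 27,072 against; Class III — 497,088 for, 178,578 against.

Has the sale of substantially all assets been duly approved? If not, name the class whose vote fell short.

Not approved — the Class I shares did not give the required vote.

Class I: 3/4 of 1341974 = 1006480.50, rounded up to 1006481; 1,006,481 required, 1,006,213 in favor — not approved.
Class II: 3/4 of 339068 = 254301; 254,301 required, 254,372 in favor — approved.
Class III: 2/3 of 745601 = 497067.33, rounded up to 497068; 497,068 required, 497,088 in favor — approved.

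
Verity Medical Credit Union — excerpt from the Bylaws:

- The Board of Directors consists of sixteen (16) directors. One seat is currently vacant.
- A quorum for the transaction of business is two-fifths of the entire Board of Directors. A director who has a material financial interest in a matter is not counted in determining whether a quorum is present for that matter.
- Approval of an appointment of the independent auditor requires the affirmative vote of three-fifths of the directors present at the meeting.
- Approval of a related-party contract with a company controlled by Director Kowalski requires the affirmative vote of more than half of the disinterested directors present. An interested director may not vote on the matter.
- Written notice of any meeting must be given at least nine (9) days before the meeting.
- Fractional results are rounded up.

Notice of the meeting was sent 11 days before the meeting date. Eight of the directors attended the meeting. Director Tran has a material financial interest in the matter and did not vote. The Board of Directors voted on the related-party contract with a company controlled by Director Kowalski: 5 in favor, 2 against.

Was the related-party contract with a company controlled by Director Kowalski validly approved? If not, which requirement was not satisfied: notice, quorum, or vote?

Notice: 11 days given; 9 required (11 ≥ 9). Satisfied.
Quorum: 8 present, but the 1 interested director does not count, leaving 7. Quorum is 7. Satisfied.
Vote: the related-party contract with a company controlled by Director Kowalski requires a majority of the disinterested directors present (8 − 1 = 7). A majority of 7 is 4, so 4 affirmative votes are needed; 5 voted in favor. Satisfied.

Valid — all requirements satisfied.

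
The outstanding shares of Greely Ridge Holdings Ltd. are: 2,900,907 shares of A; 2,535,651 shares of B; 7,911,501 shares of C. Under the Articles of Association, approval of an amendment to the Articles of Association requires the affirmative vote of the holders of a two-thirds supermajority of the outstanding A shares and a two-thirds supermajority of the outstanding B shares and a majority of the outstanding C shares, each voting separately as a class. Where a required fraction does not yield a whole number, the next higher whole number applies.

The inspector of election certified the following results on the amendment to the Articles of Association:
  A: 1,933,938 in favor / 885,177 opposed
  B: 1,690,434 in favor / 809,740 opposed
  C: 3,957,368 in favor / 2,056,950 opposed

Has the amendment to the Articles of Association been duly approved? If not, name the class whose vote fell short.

Approved — every class gave the required vote.

A: 2/3 of 2900907 = 1933938; 1,933,938 required, 1,933,938 in favor — approved.
B: 2/3 of 2535651 = 1690434; 1,690,434 required, 1,690,434 in favor — approved.
C: a majority of 7911501 is 3955751; 3,955,751 required, 3,957,368 in favor — approved.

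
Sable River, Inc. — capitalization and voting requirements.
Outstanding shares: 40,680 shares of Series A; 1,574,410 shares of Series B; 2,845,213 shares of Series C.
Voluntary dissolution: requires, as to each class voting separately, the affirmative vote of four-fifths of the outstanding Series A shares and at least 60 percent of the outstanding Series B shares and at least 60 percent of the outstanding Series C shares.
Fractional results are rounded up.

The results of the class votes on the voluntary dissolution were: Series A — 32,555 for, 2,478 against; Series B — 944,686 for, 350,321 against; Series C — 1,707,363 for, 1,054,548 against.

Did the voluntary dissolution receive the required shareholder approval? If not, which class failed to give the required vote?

Approved — every class gave the required vote.

Series A: 4/5 of 40680 = 32544; 32,544 required, 32,555 in favor — approved.
Series B: 3/5 of 1574410 = 944646; 944,646 required, 944,686 in favor — approved.
Series C: 3/5 of 2845213 = 1707127.80, rounded up to 1707128; 1,707,128 required, 1,707,363 in favor — approved.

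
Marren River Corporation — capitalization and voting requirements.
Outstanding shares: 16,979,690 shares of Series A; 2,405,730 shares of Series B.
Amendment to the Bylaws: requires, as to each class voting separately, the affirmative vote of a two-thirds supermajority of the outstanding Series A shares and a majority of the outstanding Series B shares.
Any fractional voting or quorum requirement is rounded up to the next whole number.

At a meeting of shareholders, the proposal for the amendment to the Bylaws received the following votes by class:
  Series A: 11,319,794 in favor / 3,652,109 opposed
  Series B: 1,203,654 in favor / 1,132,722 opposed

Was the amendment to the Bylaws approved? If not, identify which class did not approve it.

Series A: 2/3 of 16979690 = 11319793.33, rounded up to 11319794; 11,319,794 required, 11,319,794 in favor — approved.
Series B: a majority of 2405730 is 1202866; 1,202,866 required, 1,203,654 in favor — approved.

Approved — every class gave the required vote.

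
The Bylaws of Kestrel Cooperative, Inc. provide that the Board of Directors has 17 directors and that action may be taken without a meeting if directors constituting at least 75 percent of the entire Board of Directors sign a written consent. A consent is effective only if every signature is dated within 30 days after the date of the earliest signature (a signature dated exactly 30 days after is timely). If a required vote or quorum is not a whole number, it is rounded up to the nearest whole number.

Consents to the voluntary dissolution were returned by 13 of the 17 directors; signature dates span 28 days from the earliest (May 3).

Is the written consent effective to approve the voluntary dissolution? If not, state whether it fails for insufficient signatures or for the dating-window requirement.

Effective — both the signature and dating-window requirements are satisfied.

Signatures required: at least 75 percent of 17 — 3/4 of 17 = 12.75, rounded up to 13, so 13 needed; 13 signed. Sufficient.
Dating window: the latest signature is 28 days after the earliest; the limit is 30 days. Within the window.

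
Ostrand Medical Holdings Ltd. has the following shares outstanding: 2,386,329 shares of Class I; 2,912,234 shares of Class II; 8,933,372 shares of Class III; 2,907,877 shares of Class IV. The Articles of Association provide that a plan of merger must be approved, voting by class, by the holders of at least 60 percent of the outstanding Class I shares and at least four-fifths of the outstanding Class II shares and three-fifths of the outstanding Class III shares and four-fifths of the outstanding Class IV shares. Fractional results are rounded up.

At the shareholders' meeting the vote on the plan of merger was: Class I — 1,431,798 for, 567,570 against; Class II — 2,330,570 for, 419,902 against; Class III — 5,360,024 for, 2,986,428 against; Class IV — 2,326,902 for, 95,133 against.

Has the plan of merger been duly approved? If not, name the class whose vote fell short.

Approved — every class gave the required vote.

Class I: 3/5 of 2386329 = 1431797.40, rounded up to 1431798; 1,431,798 required, 1,431,798 in favor — approved.
Class II: 4/5 of 2912234 = 2329787.20, rounded up to 2329788; 2,329,788 required, 2,330,570 in favor — approved.
Class III: 3/5 of 8933372 = 5360023.20, rounded up to 5360024; 5,360,024 required, 5,360,024 in favor — approved.
Class IV: 4/5 of 2907877 = 2326301.60, rounded up to 2326302; 2,326,302 required, 2,326,902 in favor — approved.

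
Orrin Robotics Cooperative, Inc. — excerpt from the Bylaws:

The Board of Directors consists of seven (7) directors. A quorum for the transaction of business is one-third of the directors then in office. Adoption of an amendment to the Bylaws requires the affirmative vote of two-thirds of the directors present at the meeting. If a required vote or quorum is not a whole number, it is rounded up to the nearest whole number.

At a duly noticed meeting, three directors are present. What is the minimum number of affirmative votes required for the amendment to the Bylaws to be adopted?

The amendment to the Bylaws requires two-thirds of the directors present (3).
2/3 of 3 = 2.

2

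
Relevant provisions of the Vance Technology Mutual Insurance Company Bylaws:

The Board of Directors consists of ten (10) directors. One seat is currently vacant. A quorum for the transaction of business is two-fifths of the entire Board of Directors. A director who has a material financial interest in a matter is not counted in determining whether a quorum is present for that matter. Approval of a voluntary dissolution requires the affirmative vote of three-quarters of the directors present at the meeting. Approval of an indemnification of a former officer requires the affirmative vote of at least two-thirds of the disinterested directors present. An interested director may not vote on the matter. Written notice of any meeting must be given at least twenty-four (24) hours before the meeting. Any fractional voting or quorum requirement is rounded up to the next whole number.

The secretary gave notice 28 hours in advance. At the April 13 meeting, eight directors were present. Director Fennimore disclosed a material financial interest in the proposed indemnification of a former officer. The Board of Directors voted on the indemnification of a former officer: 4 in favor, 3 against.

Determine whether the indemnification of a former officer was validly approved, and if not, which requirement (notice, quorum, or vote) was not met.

Notice: 28 hours given; 24 required (28 ≥ 24). Satisfied.
Quorum: 8 present, but the 1 interested director does not count, leaving 7. Quorum is 4. Satisfied.
Vote: the indemnification of a former officer requires two-thirds of the disinterested directors present (8 − 1 = 7). 2/3 of 7 = 4.67, rounded up to 5, so 5 affirmative votes are needed; 4 voted in favor. Not satisfied.

Invalid — vote requirement not satisfied.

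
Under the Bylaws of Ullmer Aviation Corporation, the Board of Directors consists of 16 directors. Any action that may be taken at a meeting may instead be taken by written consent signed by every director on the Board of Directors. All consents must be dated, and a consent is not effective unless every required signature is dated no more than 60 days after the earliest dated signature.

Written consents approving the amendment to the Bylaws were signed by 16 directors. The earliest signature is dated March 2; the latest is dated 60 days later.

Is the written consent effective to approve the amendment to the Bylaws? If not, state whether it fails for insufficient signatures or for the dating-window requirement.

Signatures required: the unanimous vote of 16 — unanimous means all 16, so 16 needed; 16 signed. Sufficient.
Dating window: the latest signature is 60 days after the earliest; the limit is 60 days. Within the window.

Effective — both the signature and dating-window requirements are satisfied.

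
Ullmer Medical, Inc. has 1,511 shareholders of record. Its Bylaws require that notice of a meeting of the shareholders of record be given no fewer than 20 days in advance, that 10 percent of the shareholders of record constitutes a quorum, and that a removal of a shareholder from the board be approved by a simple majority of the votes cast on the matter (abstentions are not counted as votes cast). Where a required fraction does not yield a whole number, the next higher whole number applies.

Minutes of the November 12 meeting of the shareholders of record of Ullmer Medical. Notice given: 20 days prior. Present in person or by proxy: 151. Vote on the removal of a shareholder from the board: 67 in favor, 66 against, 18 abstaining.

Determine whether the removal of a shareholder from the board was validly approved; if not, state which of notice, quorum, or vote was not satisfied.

Invalid — quorum requirement not satisfied.

Notice: 20 days given; 20 required. Satisfied.
Quorum: 10% of 1,511 = 151.10, rounded up to 152; 151 present. Not satisfied.
Vote: requires a majority of the votes cast (151 − 18 abstaining = 133); a majority of 133 is 67, so 67 needed; 67 in favor. Satisfied.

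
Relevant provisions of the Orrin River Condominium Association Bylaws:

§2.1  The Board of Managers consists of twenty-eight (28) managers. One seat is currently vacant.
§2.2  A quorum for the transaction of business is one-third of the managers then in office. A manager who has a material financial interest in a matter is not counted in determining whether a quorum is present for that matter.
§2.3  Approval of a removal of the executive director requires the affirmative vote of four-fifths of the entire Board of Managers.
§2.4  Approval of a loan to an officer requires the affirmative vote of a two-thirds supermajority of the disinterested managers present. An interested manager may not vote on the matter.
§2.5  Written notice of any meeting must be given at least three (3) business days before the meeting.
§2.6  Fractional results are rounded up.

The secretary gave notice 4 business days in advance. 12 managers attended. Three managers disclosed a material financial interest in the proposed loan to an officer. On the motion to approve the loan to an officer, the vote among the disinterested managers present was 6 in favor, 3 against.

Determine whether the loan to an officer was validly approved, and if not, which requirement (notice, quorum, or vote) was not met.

Valid — all requirements satisfied.

Notice: 4 business days given; 3 required (4 ≥ 3). Satisfied.
Quorum: 12 present, but the 3 interested managers do not count, leaving 9. Quorum is 9. Satisfied.
Vote: the loan to an officer requires two-thirds of the disinterested managers present (12 − 3 = 9). 2/3 of 9 = 6, so 6 affirmative votes are needed; 6 voted in favor. Satisfied.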